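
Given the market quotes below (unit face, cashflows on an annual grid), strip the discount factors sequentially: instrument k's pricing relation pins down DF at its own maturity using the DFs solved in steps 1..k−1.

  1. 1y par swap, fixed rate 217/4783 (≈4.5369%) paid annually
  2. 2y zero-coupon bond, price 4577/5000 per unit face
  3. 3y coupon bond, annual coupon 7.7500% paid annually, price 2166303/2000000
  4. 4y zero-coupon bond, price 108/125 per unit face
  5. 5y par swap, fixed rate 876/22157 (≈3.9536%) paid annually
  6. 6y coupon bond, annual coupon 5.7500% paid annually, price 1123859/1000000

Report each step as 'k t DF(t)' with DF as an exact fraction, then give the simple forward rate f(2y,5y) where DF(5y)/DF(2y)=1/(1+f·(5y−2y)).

step 1 [1y] swap r/1=217/4783: DF=(1 − 217/4783·(0))/(1+217/4783) = 4783/5000 ≈ 0.956600
step 2 [2y] zero: DF = P = 4577/5000 ≈ 0.915400
step 3 [3y] bond c/1=31/400: DF=(2166303/2000000 − 31/400·(0.956600+0.915400))/(1+31/400) = 4353/5000 ≈ 0.870600
step 4 [4y] zero: DF = P = 108/125 ≈ 0.864000
step 5 [5y] swap r/1=876/22157: DF=(1 − 876/22157·(0.956600+0.915400+0.870600+0.864000))/(1+876/22157) = 1031/1250 ≈ 0.824800
step 6 [6y] bond c/1=23/400: DF=(1123859/1000000 − 23/400·(0.956600+0.915400+0.870600+0.864000+0.824800))/(1+23/400) = 4109/5000 ≈ 0.821800

1 1 4783/5000
2 2 4577/5000
3 3 4353/5000
4 4 108/125
5 5 1031/1250
6 6 4109/5000
f(2y,5y) = ((4577/5000)/(1031/1250) − 1)/(3) = 151/4124 ≈ 3.6615%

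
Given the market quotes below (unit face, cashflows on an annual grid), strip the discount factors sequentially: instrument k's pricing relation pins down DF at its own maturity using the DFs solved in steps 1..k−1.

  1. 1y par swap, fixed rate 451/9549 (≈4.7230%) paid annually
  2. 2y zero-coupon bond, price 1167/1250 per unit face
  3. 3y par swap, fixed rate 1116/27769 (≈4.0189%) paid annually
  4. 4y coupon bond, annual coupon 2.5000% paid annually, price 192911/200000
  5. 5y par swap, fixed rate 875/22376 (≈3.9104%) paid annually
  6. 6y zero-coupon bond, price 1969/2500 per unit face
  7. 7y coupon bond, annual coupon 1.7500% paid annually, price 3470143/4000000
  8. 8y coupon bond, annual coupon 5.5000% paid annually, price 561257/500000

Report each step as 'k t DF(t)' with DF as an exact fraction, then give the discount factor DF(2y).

step 1 [1y] swap r/1=451/9549: DF=(1 − 451/9549·(0))/(1+451/9549) = 9549/10000 ≈ 0.954900
step 2 [2y] zero: DF = P = 1167/1250 ≈ 0.933600
step 3 [3y] swap r/1=1116/27769: DF=(1 − 1116/27769·(0.954900+0.933600))/(1+1116/27769) = 2221/2500 ≈ 0.888400
step 4 [4y] bond c/1=1/40: DF=(192911/200000 − 1/40·(0.954900+0.933600+0.888400))/(1+1/40) = 8733/10000 ≈ 0.873300
step 5 [5y] swap r/1=875/22376: DF=(1 − 875/22376·(0.954900+0.933600+0.888400+0.873300))/(1+875/22376) = 33/40 ≈ 0.825000
step 6 [6y] zero: DF = P = 1969/2500 ≈ 0.787600
step 7 [7y] bond c/1=7/400: DF=(3470143/4000000 − 7/400·(0.954900+0.933600+0.888400+0.873300+0.825000+0.787600))/(1+7/400) = 7621/10000 ≈ 0.762100
step 8 [8y] bond c/1=11/200: DF=(561257/500000 − 11/200·(0.954900+0.933600+0.888400+0.873300+0.825000+0.787600+0.762100))/(1+11/200) = 7499/10000 ≈ 0.749900

1 1 9549/10000
2 2 1167/1250
3 3 2221/2500
4 4 8733/10000
5 5 33/40
6 6 1969/2500
7 7 7621/10000
8 8 7499/10000
DF(2y) = 1167/1250 ≈ 0.933600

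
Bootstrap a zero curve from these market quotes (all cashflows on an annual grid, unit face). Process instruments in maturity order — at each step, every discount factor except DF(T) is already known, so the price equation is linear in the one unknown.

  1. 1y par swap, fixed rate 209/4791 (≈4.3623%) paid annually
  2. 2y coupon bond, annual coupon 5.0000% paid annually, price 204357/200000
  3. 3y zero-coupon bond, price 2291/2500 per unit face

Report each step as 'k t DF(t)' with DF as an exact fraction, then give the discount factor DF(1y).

1 1 4791/5000
2 2 371/400
3 3 2291/2500
DF(1y) = 4791/5000 ≈ 0.958200

step 1 [1y] swap r/1=209/4791: DF=(1 − 209/4791·(0))/(1+209/4791) = 4791/5000 ≈ 0.958200
step 2 [2y] bond c/1=1/20: DF=(204357/200000 − 1/20·(0.958200))/(1+1/20) = 371/400 ≈ 0.927500
step 3 [3y] zero: DF = P = 2291/2500 ≈ 0.916400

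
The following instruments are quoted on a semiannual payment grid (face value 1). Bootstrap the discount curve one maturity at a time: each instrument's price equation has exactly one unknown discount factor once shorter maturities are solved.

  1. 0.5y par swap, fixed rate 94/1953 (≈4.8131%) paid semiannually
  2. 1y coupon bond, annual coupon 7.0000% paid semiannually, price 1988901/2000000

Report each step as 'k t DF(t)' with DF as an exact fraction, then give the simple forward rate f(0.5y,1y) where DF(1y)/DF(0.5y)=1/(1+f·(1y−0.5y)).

1 1/2 1953/2000
2 1 4639/5000
f(0.5y,1y) = ((1953/2000)/(4639/5000) − 1)/(1/2) = 487/4639 ≈ 10.4980%

step 1 [0.5y] swap r/2=47/1953: DF=(1 − 47/1953·(0))/(1+47/1953) = 1953/2000 ≈ 0.976500
step 2 [1y] bond c/2=7/200: DF=(1988901/2000000 − 7/200·(0.976500))/(1+7/200) = 4639/5000 ≈ 0.927800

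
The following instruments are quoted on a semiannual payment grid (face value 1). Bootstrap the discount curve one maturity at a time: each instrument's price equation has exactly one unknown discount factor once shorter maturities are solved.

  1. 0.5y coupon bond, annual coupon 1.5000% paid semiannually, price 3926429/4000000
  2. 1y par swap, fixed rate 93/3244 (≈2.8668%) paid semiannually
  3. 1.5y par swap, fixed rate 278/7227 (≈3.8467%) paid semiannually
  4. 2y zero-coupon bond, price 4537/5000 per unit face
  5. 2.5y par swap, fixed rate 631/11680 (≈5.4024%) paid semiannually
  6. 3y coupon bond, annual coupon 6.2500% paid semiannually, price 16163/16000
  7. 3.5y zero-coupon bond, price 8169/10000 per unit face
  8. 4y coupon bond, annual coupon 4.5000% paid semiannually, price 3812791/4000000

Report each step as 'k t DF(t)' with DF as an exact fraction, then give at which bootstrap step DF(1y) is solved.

step 1 [0.5y] bond c/2=3/400: DF=(3926429/4000000 − 3/400·(0))/(1+3/400) = 9743/10000 ≈ 0.974300
step 2 [1y] swap r/2=93/6488: DF=(1 − 93/6488·(0.974300))/(1+93/6488) = 9721/10000 ≈ 0.972100
step 3 [1.5y] swap r/2=139/7227: DF=(1 − 139/7227·(0.974300+0.972100))/(1+139/7227) = 2361/2500 ≈ 0.944400
step 4 [2y] zero: DF = P = 4537/5000 ≈ 0.907400
step 5 [2.5y] swap r/2=631/23360: DF=(1 − 631/23360·(0.974300+0.972100+0.944400+0.907400))/(1+631/23360) = 4369/5000 ≈ 0.873800
step 6 [3y] bond c/2=1/32: DF=(16163/16000 − 1/32·(0.974300+0.972100+0.944400+0.907400+0.873800))/(1+1/32) = 419/500 ≈ 0.838000
step 7 [3.5y] zero: DF = P = 8169/10000 ≈ 0.816900
step 8 [4y] bond c/2=9/400: DF=(3812791/4000000 − 9/400·(0.974300+0.972100+0.944400+0.907400+0.873800+0.838000+0.816900))/(1+9/400) = 793/1000 ≈ 0.793000

1 1/2 9743/10000
2 1 9721/10000
3 3/2 2361/2500
4 2 4537/5000
5 5/2 4369/5000
6 3 419/500
7 7/2 8169/10000
8 4 793/1000
DF(1y) is solved at step 2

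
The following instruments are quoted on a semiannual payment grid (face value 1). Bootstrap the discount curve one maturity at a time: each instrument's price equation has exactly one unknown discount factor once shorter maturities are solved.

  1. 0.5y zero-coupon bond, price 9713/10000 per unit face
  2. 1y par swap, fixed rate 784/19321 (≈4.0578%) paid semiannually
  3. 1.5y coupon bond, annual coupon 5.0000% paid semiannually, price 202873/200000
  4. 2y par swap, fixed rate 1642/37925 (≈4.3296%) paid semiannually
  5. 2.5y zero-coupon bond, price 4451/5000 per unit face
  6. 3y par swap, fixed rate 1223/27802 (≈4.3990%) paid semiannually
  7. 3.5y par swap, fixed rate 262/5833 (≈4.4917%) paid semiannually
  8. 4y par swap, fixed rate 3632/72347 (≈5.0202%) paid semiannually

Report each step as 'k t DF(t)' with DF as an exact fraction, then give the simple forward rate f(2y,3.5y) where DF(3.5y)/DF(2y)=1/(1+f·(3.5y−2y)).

step 1 [0.5y] zero: DF = P = 9713/10000 ≈ 0.971300
step 2 [1y] swap r/2=392/19321: DF=(1 − 392/19321·(0.971300))/(1+392/19321) = 1201/1250 ≈ 0.960800
step 3 [1.5y] bond c/2=1/40: DF=(202873/200000 − 1/40·(0.971300+0.960800))/(1+1/40) = 377/400 ≈ 0.942500
step 4 [2y] swap r/2=821/37925: DF=(1 − 821/37925·(0.971300+0.960800+0.942500))/(1+821/37925) = 9179/10000 ≈ 0.917900
step 5 [2.5y] zero: DF = P = 4451/5000 ≈ 0.890200
step 6 [3y] swap r/2=1223/55604: DF=(1 − 1223/55604·(0.971300+0.960800+0.942500+0.917900+0.890200))/(1+1223/55604) = 8777/10000 ≈ 0.877700
step 7 [3.5y] swap r/2=131/5833: DF=(1 − 131/5833·(0.971300+0.960800+0.942500+0.917900+0.890200+0.877700))/(1+131/5833) = 8559/10000 ≈ 0.855900
step 8 [4y] swap r/2=1816/72347: DF=(1 − 1816/72347·(0.971300+0.960800+0.942500+0.917900+0.890200+0.877700+0.855900))/(1+1816/72347) = 1023/1250 ≈ 0.818400

1 1/2 9713/10000
2 1 1201/1250
3 3/2 377/400
4 2 9179/10000
5 5/2 4451/5000
6 3 8777/10000
7 7/2 8559/10000
8 4 1023/1250
f(2y,3.5y) = ((9179/10000)/(8559/10000) − 1)/(3/2) = 1240/25677 ≈ 4.8292%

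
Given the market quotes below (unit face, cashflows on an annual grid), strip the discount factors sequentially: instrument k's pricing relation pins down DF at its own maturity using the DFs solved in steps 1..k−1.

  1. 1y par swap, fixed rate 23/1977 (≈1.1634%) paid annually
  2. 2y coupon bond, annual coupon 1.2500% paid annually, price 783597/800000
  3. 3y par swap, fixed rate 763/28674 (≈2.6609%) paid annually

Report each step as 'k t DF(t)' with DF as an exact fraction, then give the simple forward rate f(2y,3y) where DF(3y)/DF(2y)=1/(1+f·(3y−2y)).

step 1 [1y] swap r/1=23/1977: DF=(1 − 23/1977·(0))/(1+23/1977) = 1977/2000 ≈ 0.988500
step 2 [2y] bond c/1=1/80: DF=(783597/800000 − 1/80·(0.988500))/(1+1/80) = 597/625 ≈ 0.955200
step 3 [3y] swap r/1=763/28674: DF=(1 − 763/28674·(0.988500+0.955200))/(1+763/28674) = 9237/10000 ≈ 0.923700

1 1 1977/2000
2 2 597/625
3 3 9237/10000
f(2y,3y) = ((597/625)/(9237/10000) − 1)/(1) = 105/3079 ≈ 3.4102%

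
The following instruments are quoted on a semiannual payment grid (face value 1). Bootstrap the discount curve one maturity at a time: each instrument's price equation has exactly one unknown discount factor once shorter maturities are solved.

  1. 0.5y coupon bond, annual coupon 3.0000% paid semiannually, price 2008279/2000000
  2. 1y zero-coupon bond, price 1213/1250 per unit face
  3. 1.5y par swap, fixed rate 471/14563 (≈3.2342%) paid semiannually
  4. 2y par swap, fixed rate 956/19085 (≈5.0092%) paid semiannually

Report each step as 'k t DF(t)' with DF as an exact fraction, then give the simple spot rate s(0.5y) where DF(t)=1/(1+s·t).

step 1 [0.5y] bond c/2=3/200: DF=(2008279/2000000 − 3/200·(0))/(1+3/200) = 9893/10000 ≈ 0.989300
step 2 [1y] zero: DF = P = 1213/1250 ≈ 0.970400
step 3 [1.5y] swap r/2=471/29126: DF=(1 − 471/29126·(0.989300+0.970400))/(1+471/29126) = 9529/10000 ≈ 0.952900
step 4 [2y] swap r/2=478/19085: DF=(1 − 478/19085·(0.989300+0.970400+0.952900))/(1+478/19085) = 2261/2500 ≈ 0.904400

1 1/2 9893/10000
2 1 1213/1250
3 3/2 9529/10000
4 2 2261/2500
s(0.5y) = (1/(9893/10000) − 1)/(1/2) = 214/9893 ≈ 2.1631%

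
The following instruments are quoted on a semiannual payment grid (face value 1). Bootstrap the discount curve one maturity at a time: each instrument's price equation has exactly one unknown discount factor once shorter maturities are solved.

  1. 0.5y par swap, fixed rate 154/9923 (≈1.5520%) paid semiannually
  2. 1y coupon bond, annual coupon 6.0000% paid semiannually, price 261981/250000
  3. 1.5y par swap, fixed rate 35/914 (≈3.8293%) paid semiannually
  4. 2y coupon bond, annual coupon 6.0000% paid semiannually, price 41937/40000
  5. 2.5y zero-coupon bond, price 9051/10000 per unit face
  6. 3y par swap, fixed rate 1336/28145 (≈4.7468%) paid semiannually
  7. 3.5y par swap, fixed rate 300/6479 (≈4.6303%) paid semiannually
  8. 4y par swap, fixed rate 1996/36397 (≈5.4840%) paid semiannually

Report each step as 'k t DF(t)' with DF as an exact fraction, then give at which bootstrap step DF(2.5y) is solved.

step 1 [0.5y] swap r/2=77/9923: DF=(1 − 77/9923·(0))/(1+77/9923) = 9923/10000 ≈ 0.992300
step 2 [1y] bond c/2=3/100: DF=(261981/250000 − 3/100·(0.992300))/(1+3/100) = 1977/2000 ≈ 0.988500
step 3 [1.5y] swap r/2=35/1828: DF=(1 − 35/1828·(0.992300+0.988500))/(1+35/1828) = 118/125 ≈ 0.944000
step 4 [2y] bond c/2=3/100: DF=(41937/40000 − 3/100·(0.992300+0.988500+0.944000))/(1+3/100) = 9327/10000 ≈ 0.932700
step 5 [2.5y] zero: DF = P = 9051/10000 ≈ 0.905100
step 6 [3y] swap r/2=668/28145: DF=(1 − 668/28145·(0.992300+0.988500+0.944000+0.932700+0.905100))/(1+668/28145) = 1083/1250 ≈ 0.866400
step 7 [3.5y] swap r/2=150/6479: DF=(1 − 150/6479·(0.992300+0.988500+0.944000+0.932700+0.905100+0.866400))/(1+150/6479) = 17/20 ≈ 0.850000
step 8 [4y] swap r/2=998/36397: DF=(1 − 998/36397·(0.992300+0.988500+0.944000+0.932700+0.905100+0.866400+0.850000))/(1+998/36397) = 2001/2500 ≈ 0.800400

1 1/2 9923/10000
2 1 1977/2000
3 3/2 118/125
4 2 9327/10000
5 5/2 9051/10000
6 3 1083/1250
7 7/2 17/20
8 4 2001/2500
DF(2.5y) is solved at step 5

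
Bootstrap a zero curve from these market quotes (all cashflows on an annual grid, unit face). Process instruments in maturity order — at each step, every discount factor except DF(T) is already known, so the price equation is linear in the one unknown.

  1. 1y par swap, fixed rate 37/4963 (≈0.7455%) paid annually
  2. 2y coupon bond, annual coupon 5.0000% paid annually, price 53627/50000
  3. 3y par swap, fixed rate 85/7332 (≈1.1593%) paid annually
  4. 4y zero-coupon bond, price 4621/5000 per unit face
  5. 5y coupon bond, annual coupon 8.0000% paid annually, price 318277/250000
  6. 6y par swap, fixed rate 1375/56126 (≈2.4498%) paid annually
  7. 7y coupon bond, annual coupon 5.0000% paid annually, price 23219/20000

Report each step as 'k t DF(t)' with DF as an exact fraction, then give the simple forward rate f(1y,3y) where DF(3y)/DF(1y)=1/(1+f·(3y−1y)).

1 1 4963/5000
2 2 4871/5000
3 3 483/500
4 4 4621/5000
5 5 8931/10000
6 6 69/80
7 7 524/625
f(1y,3y) = ((4963/5000)/(483/500) − 1)/(2) = 19/1380 ≈ 1.3768%

step 1 [1y] swap r/1=37/4963: DF=(1 − 37/4963·(0))/(1+37/4963) = 4963/5000 ≈ 0.992600
step 2 [2y] bond c/1=1/20: DF=(53627/50000 − 1/20·(0.992600))/(1+1/20) = 4871/5000 ≈ 0.974200
step 3 [3y] swap r/1=85/7332: DF=(1 − 85/7332·(0.992600+0.974200))/(1+85/7332) = 483/500 ≈ 0.966000
step 4 [4y] zero: DF = P = 4621/5000 ≈ 0.924200
step 5 [5y] bond c/1=2/25: DF=(318277/250000 − 2/25·(0.992600+0.974200+0.966000+0.924200))/(1+2/25) = 8931/10000 ≈ 0.893100
step 6 [6y] swap r/1=1375/56126: DF=(1 − 1375/56126·(0.992600+0.974200+0.966000+0.924200+0.893100))/(1+1375/56126) = 69/80 ≈ 0.862500
step 7 [7y] bond c/1=1/20: DF=(23219/20000 − 1/20·(0.992600+0.974200+0.966000+0.924200+0.893100+0.862500))/(1+1/20) = 524/625 ≈ 0.838400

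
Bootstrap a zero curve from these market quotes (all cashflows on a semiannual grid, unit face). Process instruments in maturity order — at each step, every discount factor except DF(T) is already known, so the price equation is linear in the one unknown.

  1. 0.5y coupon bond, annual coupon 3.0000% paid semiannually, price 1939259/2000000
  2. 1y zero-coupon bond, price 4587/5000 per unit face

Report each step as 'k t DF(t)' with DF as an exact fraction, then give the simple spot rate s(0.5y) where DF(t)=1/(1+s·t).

1 1/2 9553/10000
2 1 4587/5000
s(0.5y) = (1/(9553/10000) − 1)/(1/2) = 894/9553 ≈ 9.3583%

step 1 [0.5y] bond c/2=3/200: DF=(1939259/2000000 − 3/200·(0))/(1+3/200) = 9553/10000 ≈ 0.955300
step 2 [1y] zero: DF = P = 4587/5000 ≈ 0.917400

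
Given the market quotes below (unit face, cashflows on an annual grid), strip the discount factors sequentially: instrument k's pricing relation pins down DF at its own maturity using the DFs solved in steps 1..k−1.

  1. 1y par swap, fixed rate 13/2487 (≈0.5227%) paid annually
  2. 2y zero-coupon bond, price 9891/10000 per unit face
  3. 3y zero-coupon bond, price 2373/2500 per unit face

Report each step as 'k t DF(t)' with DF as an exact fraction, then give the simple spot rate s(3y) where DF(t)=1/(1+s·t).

step 1 [1y] swap r/1=13/2487: DF=(1 − 13/2487·(0))/(1+13/2487) = 2487/2500 ≈ 0.994800
step 2 [2y] zero: DF = P = 9891/10000 ≈ 0.989100
step 3 [3y] zero: DF = P = 2373/2500 ≈ 0.949200

1 1 2487/2500
2 2 9891/10000
3 3 2373/2500
s(3y) = (1/(2373/2500) − 1)/(3) = 127/7119 ≈ 1.7840%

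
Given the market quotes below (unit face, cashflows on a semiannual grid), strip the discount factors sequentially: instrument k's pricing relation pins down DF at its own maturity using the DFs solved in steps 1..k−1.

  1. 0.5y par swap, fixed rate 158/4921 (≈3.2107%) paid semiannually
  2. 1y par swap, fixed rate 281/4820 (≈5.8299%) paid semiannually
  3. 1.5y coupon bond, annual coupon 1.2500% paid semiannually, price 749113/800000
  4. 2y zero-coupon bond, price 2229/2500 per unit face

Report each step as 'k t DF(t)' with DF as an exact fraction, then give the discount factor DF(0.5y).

step 1 [0.5y] swap r/2=79/4921: DF=(1 − 79/4921·(0))/(1+79/4921) = 4921/5000 ≈ 0.984200
step 2 [1y] swap r/2=281/9640: DF=(1 − 281/9640·(0.984200))/(1+281/9640) = 4719/5000 ≈ 0.943800
step 3 [1.5y] bond c/2=1/160: DF=(749113/800000 − 1/160·(0.984200+0.943800))/(1+1/160) = 4593/5000 ≈ 0.918600
step 4 [2y] zero: DF = P = 2229/2500 ≈ 0.891600

1 1/2 4921/5000
2 1 4719/5000
3 3/2 4593/5000
4 2 2229/2500
DF(0.5y) = 4921/5000 ≈ 0.984200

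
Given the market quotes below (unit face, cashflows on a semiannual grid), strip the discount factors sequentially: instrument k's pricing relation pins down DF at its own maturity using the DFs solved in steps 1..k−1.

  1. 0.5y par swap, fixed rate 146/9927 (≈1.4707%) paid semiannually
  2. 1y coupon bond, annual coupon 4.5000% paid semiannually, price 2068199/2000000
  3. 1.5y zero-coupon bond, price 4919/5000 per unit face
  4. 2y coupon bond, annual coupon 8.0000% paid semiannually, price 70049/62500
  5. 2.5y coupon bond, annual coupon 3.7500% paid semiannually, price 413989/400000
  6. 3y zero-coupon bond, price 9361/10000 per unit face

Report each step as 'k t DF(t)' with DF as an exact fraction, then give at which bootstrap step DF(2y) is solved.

step 1 [0.5y] swap r/2=73/9927: DF=(1 − 73/9927·(0))/(1+73/9927) = 9927/10000 ≈ 0.992700
step 2 [1y] bond c/2=9/400: DF=(2068199/2000000 − 9/400·(0.992700))/(1+9/400) = 1979/2000 ≈ 0.989500
step 3 [1.5y] zero: DF = P = 4919/5000 ≈ 0.983800
step 4 [2y] bond c/2=1/25: DF=(70049/62500 − 1/25·(0.992700+0.989500+0.983800))/(1+1/25) = 2409/2500 ≈ 0.963600
step 5 [2.5y] bond c/2=3/160: DF=(413989/400000 − 3/160·(0.992700+0.989500+0.983800+0.963600))/(1+3/160) = 2359/2500 ≈ 0.943600
step 6 [3y] zero: DF = P = 9361/10000 ≈ 0.936100

1 1/2 9927/10000
2 1 1979/2000
3 3/2 4919/5000
4 2 2409/2500
5 5/2 2359/2500
6 3 9361/10000
DF(2y) is solved at step 4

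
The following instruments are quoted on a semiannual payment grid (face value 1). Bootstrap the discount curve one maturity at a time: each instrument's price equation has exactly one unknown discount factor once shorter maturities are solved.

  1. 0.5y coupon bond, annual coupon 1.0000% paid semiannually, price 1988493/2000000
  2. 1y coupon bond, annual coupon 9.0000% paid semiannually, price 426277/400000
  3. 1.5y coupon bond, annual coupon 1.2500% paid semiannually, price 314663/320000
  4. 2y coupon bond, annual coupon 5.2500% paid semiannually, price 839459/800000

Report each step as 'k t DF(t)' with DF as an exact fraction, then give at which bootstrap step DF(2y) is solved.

step 1 [0.5y] bond c/2=1/200: DF=(1988493/2000000 − 1/200·(0))/(1+1/200) = 9893/10000 ≈ 0.989300
step 2 [1y] bond c/2=9/200: DF=(426277/400000 − 9/200·(0.989300))/(1+9/200) = 2443/2500 ≈ 0.977200
step 3 [1.5y] bond c/2=1/160: DF=(314663/320000 − 1/160·(0.989300+0.977200))/(1+1/160) = 193/200 ≈ 0.965000
step 4 [2y] bond c/2=21/800: DF=(839459/800000 − 21/800·(0.989300+0.977200+0.965000))/(1+21/800) = 379/400 ≈ 0.947500

1 1/2 9893/10000
2 1 2443/2500
3 3/2 193/200
4 2 379/400
DF(2y) is solved at step 4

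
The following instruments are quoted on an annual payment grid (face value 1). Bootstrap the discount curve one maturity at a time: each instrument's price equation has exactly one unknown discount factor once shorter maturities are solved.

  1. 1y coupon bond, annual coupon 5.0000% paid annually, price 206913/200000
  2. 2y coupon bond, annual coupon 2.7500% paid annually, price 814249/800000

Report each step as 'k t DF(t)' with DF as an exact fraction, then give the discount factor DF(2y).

1 1 9853/10000
2 2 4821/5000
DF(2y) = 4821/5000 ≈ 0.964200

step 1 [1y] bond c/1=1/20: DF=(206913/200000 − 1/20·(0))/(1+1/20) = 9853/10000 ≈ 0.985300
step 2 [2y] bond c/1=11/400: DF=(814249/800000 − 11/400·(0.985300))/(1+11/400) = 4821/5000 ≈ 0.964200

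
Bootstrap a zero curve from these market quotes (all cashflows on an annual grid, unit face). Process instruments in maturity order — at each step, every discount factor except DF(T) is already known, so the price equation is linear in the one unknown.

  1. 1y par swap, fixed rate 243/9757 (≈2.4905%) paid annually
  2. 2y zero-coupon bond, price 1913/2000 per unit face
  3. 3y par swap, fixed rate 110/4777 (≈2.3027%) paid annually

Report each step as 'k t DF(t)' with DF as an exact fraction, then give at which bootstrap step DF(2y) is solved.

step 1 [1y] swap r/1=243/9757: DF=(1 − 243/9757·(0))/(1+243/9757) = 9757/10000 ≈ 0.975700
step 2 [2y] zero: DF = P = 1913/2000 ≈ 0.956500
step 3 [3y] swap r/1=110/4777: DF=(1 − 110/4777·(0.975700+0.956500))/(1+110/4777) = 467/500 ≈ 0.934000

1 1 9757/10000
2 2 1913/2000
3 3 467/500
DF(2y) is solved at step 2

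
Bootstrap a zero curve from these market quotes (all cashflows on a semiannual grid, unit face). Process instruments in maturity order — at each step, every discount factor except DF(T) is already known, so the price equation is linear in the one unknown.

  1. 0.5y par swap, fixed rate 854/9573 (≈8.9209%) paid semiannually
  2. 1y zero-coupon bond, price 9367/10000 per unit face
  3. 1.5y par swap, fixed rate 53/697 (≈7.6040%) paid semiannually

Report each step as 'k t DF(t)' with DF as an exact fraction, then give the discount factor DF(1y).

1 1/2 9573/10000
2 1 9367/10000
3 3/2 447/500
DF(1y) = 9367/10000 ≈ 0.936700

step 1 [0.5y] swap r/2=427/9573: DF=(1 − 427/9573·(0))/(1+427/9573) = 9573/10000 ≈ 0.957300
step 2 [1y] zero: DF = P = 9367/10000 ≈ 0.936700
step 3 [1.5y] swap r/2=53/1394: DF=(1 − 53/1394·(0.957300+0.936700))/(1+53/1394) = 447/500 ≈ 0.894000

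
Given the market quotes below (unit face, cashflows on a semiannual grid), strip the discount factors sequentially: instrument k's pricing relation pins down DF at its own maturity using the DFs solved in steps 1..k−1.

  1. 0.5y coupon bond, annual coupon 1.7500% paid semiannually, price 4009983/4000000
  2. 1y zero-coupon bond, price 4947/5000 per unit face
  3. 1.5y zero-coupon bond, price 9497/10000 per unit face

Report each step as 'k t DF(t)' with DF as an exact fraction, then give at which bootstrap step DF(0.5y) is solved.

1 1/2 4969/5000
2 1 4947/5000
3 3/2 9497/10000
DF(0.5y) is solved at step 1

step 1 [0.5y] bond c/2=7/800: DF=(4009983/4000000 − 7/800·(0))/(1+7/800) = 4969/5000 ≈ 0.993800
step 2 [1y] zero: DF = P = 4947/5000 ≈ 0.989400
step 3 [1.5y] zero: DF = P = 9497/10000 ≈ 0.949700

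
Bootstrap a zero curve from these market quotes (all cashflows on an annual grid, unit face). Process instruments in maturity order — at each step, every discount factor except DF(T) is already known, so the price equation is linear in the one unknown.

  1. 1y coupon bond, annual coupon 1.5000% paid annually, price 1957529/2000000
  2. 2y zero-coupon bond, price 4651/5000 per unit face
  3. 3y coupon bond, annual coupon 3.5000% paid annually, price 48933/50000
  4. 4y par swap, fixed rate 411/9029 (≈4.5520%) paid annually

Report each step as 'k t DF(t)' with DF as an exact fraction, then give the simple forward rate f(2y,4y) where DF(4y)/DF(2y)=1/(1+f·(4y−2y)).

1 1 9643/10000
2 2 4651/5000
3 3 1763/2000
4 4 2089/2500
f(2y,4y) = ((4651/5000)/(2089/2500) − 1)/(2) = 473/8356 ≈ 5.6606%

step 1 [1y] bond c/1=3/200: DF=(1957529/2000000 − 3/200·(0))/(1+3/200) = 9643/10000 ≈ 0.964300
step 2 [2y] zero: DF = P = 4651/5000 ≈ 0.930200
step 3 [3y] bond c/1=7/200: DF=(48933/50000 − 7/200·(0.964300+0.930200))/(1+7/200) = 1763/2000 ≈ 0.881500
step 4 [4y] swap r/1=411/9029: DF=(1 − 411/9029·(0.964300+0.930200+0.881500))/(1+411/9029) = 2089/2500 ≈ 0.835600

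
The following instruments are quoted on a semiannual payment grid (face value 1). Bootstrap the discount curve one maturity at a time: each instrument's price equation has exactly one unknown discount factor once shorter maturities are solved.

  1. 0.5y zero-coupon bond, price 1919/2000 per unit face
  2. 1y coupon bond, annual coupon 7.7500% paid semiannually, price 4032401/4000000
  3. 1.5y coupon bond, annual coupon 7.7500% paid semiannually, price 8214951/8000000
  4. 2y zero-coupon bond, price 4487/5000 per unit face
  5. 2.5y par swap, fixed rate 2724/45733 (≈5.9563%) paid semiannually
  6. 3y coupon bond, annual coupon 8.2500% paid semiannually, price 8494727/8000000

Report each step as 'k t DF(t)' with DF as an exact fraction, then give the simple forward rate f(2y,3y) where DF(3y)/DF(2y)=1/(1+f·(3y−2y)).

1 1/2 1919/2000
2 1 9347/10000
3 3/2 9179/10000
4 2 4487/5000
5 5/2 4319/5000
6 3 4193/5000
f(2y,3y) = ((4487/5000)/(4193/5000) − 1)/(1) = 42/599 ≈ 7.0117%

step 1 [0.5y] zero: DF = P = 1919/2000 ≈ 0.959500
step 2 [1y] bond c/2=31/800: DF=(4032401/4000000 − 31/800·(0.959500))/(1+31/800) = 9347/10000 ≈ 0.934700
step 3 [1.5y] bond c/2=31/800: DF=(8214951/8000000 − 31/800·(0.959500+0.934700))/(1+31/800) = 9179/10000 ≈ 0.917900
step 4 [2y] zero: DF = P = 4487/5000 ≈ 0.897400
step 5 [2.5y] swap r/2=1362/45733: DF=(1 − 1362/45733·(0.959500+0.934700+0.917900+0.897400))/(1+1362/45733) = 4319/5000 ≈ 0.863800
step 6 [3y] bond c/2=33/800: DF=(8494727/8000000 − 33/800·(0.959500+0.934700+0.917900+0.897400+0.863800))/(1+33/800) = 4193/5000 ≈ 0.838600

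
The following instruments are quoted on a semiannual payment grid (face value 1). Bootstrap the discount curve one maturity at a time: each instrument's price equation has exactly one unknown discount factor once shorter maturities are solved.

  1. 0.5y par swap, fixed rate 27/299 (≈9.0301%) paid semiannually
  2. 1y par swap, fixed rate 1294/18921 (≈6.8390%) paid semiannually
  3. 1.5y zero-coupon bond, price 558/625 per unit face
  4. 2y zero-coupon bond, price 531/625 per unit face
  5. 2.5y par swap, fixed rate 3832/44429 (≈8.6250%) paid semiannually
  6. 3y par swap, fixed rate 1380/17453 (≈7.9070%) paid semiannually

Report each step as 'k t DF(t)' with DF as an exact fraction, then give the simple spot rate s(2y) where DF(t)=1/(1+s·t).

1 1/2 598/625
2 1 9353/10000
3 3/2 558/625
4 2 531/625
5 5/2 2021/2500
6 3 793/1000
s(2y) = (1/(531/625) − 1)/(2) = 47/531 ≈ 8.8512%

step 1 [0.5y] swap r/2=27/598: DF=(1 − 27/598·(0))/(1+27/598) = 598/625 ≈ 0.956800
step 2 [1y] swap r/2=647/18921: DF=(1 − 647/18921·(0.956800))/(1+647/18921) = 9353/10000 ≈ 0.935300
step 3 [1.5y] zero: DF = P = 558/625 ≈ 0.892800
step 4 [2y] zero: DF = P = 531/625 ≈ 0.849600
step 5 [2.5y] swap r/2=1916/44429: DF=(1 − 1916/44429·(0.956800+0.935300+0.892800+0.849600))/(1+1916/44429) = 2021/2500 ≈ 0.808400
step 6 [3y] swap r/2=690/17453: DF=(1 − 690/17453·(0.956800+0.935300+0.892800+0.849600+0.808400))/(1+690/17453) = 793/1000 ≈ 0.793000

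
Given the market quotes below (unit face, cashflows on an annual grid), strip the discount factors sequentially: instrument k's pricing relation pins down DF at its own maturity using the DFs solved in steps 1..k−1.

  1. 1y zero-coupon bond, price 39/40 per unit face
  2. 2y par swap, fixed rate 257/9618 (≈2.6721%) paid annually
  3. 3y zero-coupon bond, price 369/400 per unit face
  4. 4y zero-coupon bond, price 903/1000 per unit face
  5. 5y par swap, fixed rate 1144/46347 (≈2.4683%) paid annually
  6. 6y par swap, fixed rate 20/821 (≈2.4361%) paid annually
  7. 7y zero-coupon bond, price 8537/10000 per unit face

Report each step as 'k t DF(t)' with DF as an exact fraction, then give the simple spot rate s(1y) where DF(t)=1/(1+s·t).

step 1 [1y] zero: DF = P = 39/40 ≈ 0.975000
step 2 [2y] swap r/1=257/9618: DF=(1 − 257/9618·(0.975000))/(1+257/9618) = 4743/5000 ≈ 0.948600
step 3 [3y] zero: DF = P = 369/400 ≈ 0.922500
step 4 [4y] zero: DF = P = 903/1000 ≈ 0.903000
step 5 [5y] swap r/1=1144/46347: DF=(1 − 1144/46347·(0.975000+0.948600+0.922500+0.903000))/(1+1144/46347) = 1107/1250 ≈ 0.885600
step 6 [6y] swap r/1=20/821: DF=(1 − 20/821·(0.975000+0.948600+0.922500+0.903000+0.885600))/(1+20/821) = 433/500 ≈ 0.866000
step 7 [7y] zero: DF = P = 8537/10000 ≈ 0.853700

1 1 39/40
2 2 4743/5000
3 3 369/400
4 4 903/1000
5 5 1107/1250
6 6 433/500
7 7 8537/10000
s(1y) = (1/(39/40) − 1)/(1) = 1/39 ≈ 2.5641%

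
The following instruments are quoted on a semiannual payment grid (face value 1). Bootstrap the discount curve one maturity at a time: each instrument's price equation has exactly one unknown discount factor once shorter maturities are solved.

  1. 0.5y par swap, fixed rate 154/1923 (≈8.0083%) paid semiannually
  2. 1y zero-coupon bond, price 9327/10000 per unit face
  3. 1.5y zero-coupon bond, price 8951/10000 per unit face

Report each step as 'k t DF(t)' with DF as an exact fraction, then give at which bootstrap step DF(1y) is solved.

1 1/2 1923/2000
2 1 9327/10000
3 3/2 8951/10000
DF(1y) is solved at step 2

step 1 [0.5y] swap r/2=77/1923: DF=(1 − 77/1923·(0))/(1+77/1923) = 1923/2000 ≈ 0.961500
step 2 [1y] zero: DF = P = 9327/10000 ≈ 0.932700
step 3 [1.5y] zero: DF = P = 8951/10000 ≈ 0.895100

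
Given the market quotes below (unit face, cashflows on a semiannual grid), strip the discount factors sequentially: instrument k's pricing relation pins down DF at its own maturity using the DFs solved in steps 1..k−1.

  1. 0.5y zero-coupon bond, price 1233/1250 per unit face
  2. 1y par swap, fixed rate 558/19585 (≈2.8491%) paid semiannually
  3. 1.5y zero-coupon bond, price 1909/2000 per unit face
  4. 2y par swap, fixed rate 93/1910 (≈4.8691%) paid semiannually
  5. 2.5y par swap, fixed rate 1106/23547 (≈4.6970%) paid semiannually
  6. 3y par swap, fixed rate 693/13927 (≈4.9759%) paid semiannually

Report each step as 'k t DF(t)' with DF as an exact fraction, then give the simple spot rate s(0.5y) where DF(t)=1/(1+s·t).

1 1/2 1233/1250
2 1 9721/10000
3 3/2 1909/2000
4 2 907/1000
5 5/2 4447/5000
6 3 4307/5000
s(0.5y) = (1/(1233/1250) − 1)/(1/2) = 34/1233 ≈ 2.7575%

step 1 [0.5y] zero: DF = P = 1233/1250 ≈ 0.986400
step 2 [1y] swap r/2=279/19585: DF=(1 − 279/19585·(0.986400))/(1+279/19585) = 9721/10000 ≈ 0.972100
step 3 [1.5y] zero: DF = P = 1909/2000 ≈ 0.954500
step 4 [2y] swap r/2=93/3820: DF=(1 − 93/3820·(0.986400+0.972100+0.954500))/(1+93/3820) = 907/1000 ≈ 0.907000
step 5 [2.5y] swap r/2=553/23547: DF=(1 − 553/23547·(0.986400+0.972100+0.954500+0.907000))/(1+553/23547) = 4447/5000 ≈ 0.889400
step 6 [3y] swap r/2=693/27854: DF=(1 − 693/27854·(0.986400+0.972100+0.954500+0.907000+0.889400))/(1+693/27854) = 4307/5000 ≈ 0.861400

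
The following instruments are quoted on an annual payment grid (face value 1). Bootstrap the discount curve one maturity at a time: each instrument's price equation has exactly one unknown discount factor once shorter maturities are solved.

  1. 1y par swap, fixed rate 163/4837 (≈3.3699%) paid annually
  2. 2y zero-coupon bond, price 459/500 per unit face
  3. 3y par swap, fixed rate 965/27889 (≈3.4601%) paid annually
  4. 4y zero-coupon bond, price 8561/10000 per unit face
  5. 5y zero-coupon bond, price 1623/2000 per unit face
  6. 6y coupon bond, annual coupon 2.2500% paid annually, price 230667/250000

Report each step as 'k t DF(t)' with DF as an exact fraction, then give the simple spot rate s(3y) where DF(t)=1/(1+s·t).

step 1 [1y] swap r/1=163/4837: DF=(1 − 163/4837·(0))/(1+163/4837) = 4837/5000 ≈ 0.967400
step 2 [2y] zero: DF = P = 459/500 ≈ 0.918000
step 3 [3y] swap r/1=965/27889: DF=(1 − 965/27889·(0.967400+0.918000))/(1+965/27889) = 1807/2000 ≈ 0.903500
step 4 [4y] zero: DF = P = 8561/10000 ≈ 0.856100
step 5 [5y] zero: DF = P = 1623/2000 ≈ 0.811500
step 6 [6y] bond c/1=9/400: DF=(230667/250000 − 9/400·(0.967400+0.918000+0.903500+0.856100+0.811500))/(1+9/400) = 8043/10000 ≈ 0.804300

1 1 4837/5000
2 2 459/500
3 3 1807/2000
4 4 8561/10000
5 5 1623/2000
6 6 8043/10000
s(3y) = (1/(1807/2000) − 1)/(3) = 193/5421 ≈ 3.5602%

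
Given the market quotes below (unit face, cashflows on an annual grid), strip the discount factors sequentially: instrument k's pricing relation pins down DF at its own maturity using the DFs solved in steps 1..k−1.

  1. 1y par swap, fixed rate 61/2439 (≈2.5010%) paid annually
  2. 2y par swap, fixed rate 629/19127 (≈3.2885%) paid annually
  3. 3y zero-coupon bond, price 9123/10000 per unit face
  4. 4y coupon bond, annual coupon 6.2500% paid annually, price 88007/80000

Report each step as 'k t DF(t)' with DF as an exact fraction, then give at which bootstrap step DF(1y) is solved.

1 1 2439/2500
2 2 9371/10000
3 3 9123/10000
4 4 2173/2500
DF(1y) is solved at step 1

step 1 [1y] swap r/1=61/2439: DF=(1 − 61/2439·(0))/(1+61/2439) = 2439/2500 ≈ 0.975600
step 2 [2y] swap r/1=629/19127: DF=(1 − 629/19127·(0.975600))/(1+629/19127) = 9371/10000 ≈ 0.937100
step 3 [3y] zero: DF = P = 9123/10000 ≈ 0.912300
step 4 [4y] bond c/1=1/16: DF=(88007/80000 − 1/16·(0.975600+0.937100+0.912300))/(1+1/16) = 2173/2500 ≈ 0.869200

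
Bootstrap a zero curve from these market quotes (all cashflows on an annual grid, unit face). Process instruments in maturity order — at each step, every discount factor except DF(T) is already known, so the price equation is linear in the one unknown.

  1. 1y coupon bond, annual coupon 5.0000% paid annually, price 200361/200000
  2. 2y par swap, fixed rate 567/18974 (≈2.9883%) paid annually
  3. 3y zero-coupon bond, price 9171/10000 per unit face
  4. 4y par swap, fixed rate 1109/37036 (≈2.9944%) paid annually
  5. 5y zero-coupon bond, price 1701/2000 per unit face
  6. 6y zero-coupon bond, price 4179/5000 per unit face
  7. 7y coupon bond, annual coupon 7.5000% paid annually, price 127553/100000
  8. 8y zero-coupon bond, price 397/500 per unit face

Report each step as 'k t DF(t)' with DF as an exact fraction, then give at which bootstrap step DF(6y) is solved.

step 1 [1y] bond c/1=1/20: DF=(200361/200000 − 1/20·(0))/(1+1/20) = 9541/10000 ≈ 0.954100
step 2 [2y] swap r/1=567/18974: DF=(1 − 567/18974·(0.954100))/(1+567/18974) = 9433/10000 ≈ 0.943300
step 3 [3y] zero: DF = P = 9171/10000 ≈ 0.917100
step 4 [4y] swap r/1=1109/37036: DF=(1 − 1109/37036·(0.954100+0.943300+0.917100))/(1+1109/37036) = 8891/10000 ≈ 0.889100
step 5 [5y] zero: DF = P = 1701/2000 ≈ 0.850500
step 6 [6y] zero: DF = P = 4179/5000 ≈ 0.835800
step 7 [7y] bond c/1=3/40: DF=(127553/100000 − 3/40·(0.954100+0.943300+0.917100+0.889100+0.850500+0.835800))/(1+3/40) = 1621/2000 ≈ 0.810500
step 8 [8y] zero: DF = P = 397/500 ≈ 0.794000

1 1 9541/10000
2 2 9433/10000
3 3 9171/10000
4 4 8891/10000
5 5 1701/2000
6 6 4179/5000
7 7 1621/2000
8 8 397/500
DF(6y) is solved at step 6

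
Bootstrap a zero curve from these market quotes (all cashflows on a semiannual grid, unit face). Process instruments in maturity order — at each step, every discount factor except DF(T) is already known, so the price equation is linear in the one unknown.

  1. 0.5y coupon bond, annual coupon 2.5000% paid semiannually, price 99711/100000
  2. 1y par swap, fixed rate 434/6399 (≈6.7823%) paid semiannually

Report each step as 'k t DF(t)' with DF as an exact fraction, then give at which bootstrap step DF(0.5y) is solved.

1 1/2 1231/1250
2 1 9349/10000
DF(0.5y) is solved at step 1

step 1 [0.5y] bond c/2=1/80: DF=(99711/100000 − 1/80·(0))/(1+1/80) = 1231/1250 ≈ 0.984800
step 2 [1y] swap r/2=217/6399: DF=(1 − 217/6399·(0.984800))/(1+217/6399) = 9349/10000 ≈ 0.934900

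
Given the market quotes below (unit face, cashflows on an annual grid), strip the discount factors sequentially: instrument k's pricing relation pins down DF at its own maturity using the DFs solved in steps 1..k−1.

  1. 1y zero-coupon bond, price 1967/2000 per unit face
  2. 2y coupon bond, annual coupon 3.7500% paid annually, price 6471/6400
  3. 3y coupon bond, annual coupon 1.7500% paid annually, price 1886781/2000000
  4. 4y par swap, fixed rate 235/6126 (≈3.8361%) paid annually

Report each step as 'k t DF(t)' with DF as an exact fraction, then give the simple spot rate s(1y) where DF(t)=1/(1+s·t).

step 1 [1y] zero: DF = P = 1967/2000 ≈ 0.983500
step 2 [2y] bond c/1=3/80: DF=(6471/6400 − 3/80·(0.983500))/(1+3/80) = 939/1000 ≈ 0.939000
step 3 [3y] bond c/1=7/400: DF=(1886781/2000000 − 7/400·(0.983500+0.939000))/(1+7/400) = 8941/10000 ≈ 0.894100
step 4 [4y] swap r/1=235/6126: DF=(1 − 235/6126·(0.983500+0.939000+0.894100))/(1+235/6126) = 859/1000 ≈ 0.859000

1 1 1967/2000
2 2 939/1000
3 3 8941/10000
4 4 859/1000
s(1y) = (1/(1967/2000) − 1)/(1) = 33/1967 ≈ 1.6777%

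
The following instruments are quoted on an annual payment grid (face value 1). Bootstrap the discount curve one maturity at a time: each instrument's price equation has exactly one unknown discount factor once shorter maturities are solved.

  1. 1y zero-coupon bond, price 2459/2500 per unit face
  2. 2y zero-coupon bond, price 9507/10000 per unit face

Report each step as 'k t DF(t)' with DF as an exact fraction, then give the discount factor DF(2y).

1 1 2459/2500
2 2 9507/10000
DF(2y) = 9507/10000 ≈ 0.950700

step 1 [1y] zero: DF = P = 2459/2500 ≈ 0.983600
step 2 [2y] zero: DF = P = 9507/10000 ≈ 0.950700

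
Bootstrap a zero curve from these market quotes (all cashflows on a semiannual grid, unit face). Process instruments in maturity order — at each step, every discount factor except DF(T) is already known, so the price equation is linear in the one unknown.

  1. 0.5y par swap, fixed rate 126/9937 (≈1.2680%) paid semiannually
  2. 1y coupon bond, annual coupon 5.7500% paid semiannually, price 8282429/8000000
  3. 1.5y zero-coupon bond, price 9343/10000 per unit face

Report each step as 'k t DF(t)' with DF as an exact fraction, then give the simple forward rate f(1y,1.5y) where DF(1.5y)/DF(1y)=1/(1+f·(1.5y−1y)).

step 1 [0.5y] swap r/2=63/9937: DF=(1 − 63/9937·(0))/(1+63/9937) = 9937/10000 ≈ 0.993700
step 2 [1y] bond c/2=23/800: DF=(8282429/8000000 − 23/800·(0.993700))/(1+23/800) = 4893/5000 ≈ 0.978600
step 3 [1.5y] zero: DF = P = 9343/10000 ≈ 0.934300

1 1/2 9937/10000
2 1 4893/5000
3 3/2 9343/10000
f(1y,1.5y) = ((4893/5000)/(9343/10000) − 1)/(1/2) = 886/9343 ≈ 9.4830%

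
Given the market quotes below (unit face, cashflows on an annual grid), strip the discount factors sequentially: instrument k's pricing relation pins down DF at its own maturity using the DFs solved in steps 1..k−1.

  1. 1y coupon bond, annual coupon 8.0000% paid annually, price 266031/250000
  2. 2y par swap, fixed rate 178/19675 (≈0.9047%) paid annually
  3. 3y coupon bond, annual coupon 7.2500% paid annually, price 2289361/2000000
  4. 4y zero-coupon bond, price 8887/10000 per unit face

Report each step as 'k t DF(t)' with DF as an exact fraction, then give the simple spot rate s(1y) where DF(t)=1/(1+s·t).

1 1 9853/10000
2 2 4911/5000
3 3 9343/10000
4 4 8887/10000
s(1y) = (1/(9853/10000) − 1)/(1) = 147/9853 ≈ 1.4919%

step 1 [1y] bond c/1=2/25: DF=(266031/250000 − 2/25·(0))/(1+2/25) = 9853/10000 ≈ 0.985300
step 2 [2y] swap r/1=178/19675: DF=(1 − 178/19675·(0.985300))/(1+178/19675) = 4911/5000 ≈ 0.982200
step 3 [3y] bond c/1=29/400: DF=(2289361/2000000 − 29/400·(0.985300+0.982200))/(1+29/400) = 9343/10000 ≈ 0.934300
step 4 [4y] zero: DF = P = 8887/10000 ≈ 0.888700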